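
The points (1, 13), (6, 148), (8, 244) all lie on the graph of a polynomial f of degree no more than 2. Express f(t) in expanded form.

f(t) = 3t^2 + 6t + 4

Write f(t) = at^2 + bt + c. Substituting each data point gives a linear system:
  a + b + c = 13
  36a + 6b + c = 148
  64a + 8b + c = 244
Solving the system yields a = 3, b = 6, c = 4.
So f(t) = 3t^2 + 6t + 4.
Check: f(8) = 244. ✓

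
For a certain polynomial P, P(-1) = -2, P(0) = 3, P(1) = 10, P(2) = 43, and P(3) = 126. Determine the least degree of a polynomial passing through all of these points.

Forward differences of the values at n = -1, 0, 1, 2, 3:
  P  : -2  3  10  43  126
  Δ  : 5  7  33  83
  Δ^2: 2  26  50
  Δ^3: 24  24
  Δ^4: 0
The third differences are constant (24) and nonzero, while all higher differences vanish, so the minimal degree is 3.

3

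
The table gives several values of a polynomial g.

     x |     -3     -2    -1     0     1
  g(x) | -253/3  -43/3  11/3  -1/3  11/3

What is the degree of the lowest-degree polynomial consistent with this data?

Forward differences of the values at x = -3, -2, -1, 0, 1:
  g  : -253/3  -43/3  11/3  -1/3  11/3
  Δ  : 70  18  -4  4
  Δ^2: -52  -22  8
  Δ^3: 30  30
  Δ^4: 0
The third differences are constant (30) and nonzero, while all higher differences vanish, so the minimal degree is 3.

3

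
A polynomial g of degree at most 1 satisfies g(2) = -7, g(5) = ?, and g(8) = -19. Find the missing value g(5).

The 2 known points determine the degree-1 polynomial uniquely.
Write g(s) = as + b. Substituting each data point gives a linear system:
  2a + b = -7
  8a + b = -19
Solving the system yields a = -2, b = -3.
So g(s) = -2s - 3.
Then g(5) = -13.

-13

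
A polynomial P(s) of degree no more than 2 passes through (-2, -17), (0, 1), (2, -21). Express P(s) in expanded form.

Write P(s) = as^2 + bs + c. Substituting each data point gives a linear system:
  4a - 2b + c = -17
  c = 1
  4a + 2b + c = -21
Solving the system yields a = -5, b = -1, c = 1.
So P(s) = -5s² - s + 1.
Check: P(-2) = -17. ✓

P(s) = -5s^2 - s + 1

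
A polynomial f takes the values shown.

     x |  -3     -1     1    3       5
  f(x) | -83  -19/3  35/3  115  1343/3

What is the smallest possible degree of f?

Forward differences of the values at x = -3, -1, 1, 3, 5:
  f  : -83  -19/3  35/3  115  1343/3
  Δ  : 230/3  18  310/3  998/3
  Δ^2: -176/3  256/3  688/3
  Δ^3: 144  144
  Δ^4: 0
The third differences are constant (144) and nonzero, while all higher differences vanish, so the minimal degree is 3.

3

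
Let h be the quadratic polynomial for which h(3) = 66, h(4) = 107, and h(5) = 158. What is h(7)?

Forward differences of the values at u = 3, 4, 5:
  h  : 66  107  158
  Δ  : 41  51
  Δ^2: 10
The second differences are constant, confirming degree 2.
Interpolating (Newton forward form) and evaluating at u = 7 gives h(7) = 290.

290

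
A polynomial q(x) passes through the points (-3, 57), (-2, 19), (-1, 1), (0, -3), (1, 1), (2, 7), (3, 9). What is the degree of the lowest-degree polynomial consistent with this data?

3

Forward differences of the values at x = -3, -2, -1, 0, 1, 2, 3:
  q  : 57  19  1  -3  1  7  9
  Δ  : -38  -18  -4  4  6  2
  Δ^2: 20  14  8  2  -4
  Δ^3: -6  -6  -6  -6
  Δ^4: 0  0  0
  Δ^5: 0  0
  Δ^6: 0
The third differences are constant (-6) and nonzero, while all higher differences vanish, so the minimal degree is 3.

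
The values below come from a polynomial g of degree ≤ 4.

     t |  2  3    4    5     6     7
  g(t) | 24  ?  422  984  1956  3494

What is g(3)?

On equispaced nodes a degree-4 polynomial has vanishing fifth forward difference, so
  - g(2) + 5·g(3) - 10·g(4) + 10·g(5) - 5·g(6) + g(7) = 0.
Substituting the known values and solving for g(3):
  5·g(3) = 690
  g(3) = 138.

138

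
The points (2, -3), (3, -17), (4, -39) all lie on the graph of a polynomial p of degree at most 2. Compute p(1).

3

Forward differences of the values at n = 2, 3, 4:
  p  : -3  -17  -39
  Δ  : -14  -22
  Δ^2: -8
The second differences are constant, confirming degree 2.
Interpolating (Newton forward form) and evaluating at n = 1 gives p(1) = 3.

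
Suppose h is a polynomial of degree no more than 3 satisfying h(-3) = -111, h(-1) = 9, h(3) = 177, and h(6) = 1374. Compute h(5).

Using the Lagrange interpolation formula with nodes -3, -1, 3, 6:
  L_0(s) = (s + 1)(s - 3)(s - 6) / -108
  L_1(s) = (s + 3)(s - 3)(s - 6) / 56
  L_2(s) = (s + 3)(s + 1)(s - 6) / -72
  L_3(s) = (s + 3)(s + 1)(s - 3) / 189
Then h(s) = -111·L_0(s) + 9·L_1(s) + 177·L_2(s) + 1374·L_3(s).
Expanding and collecting terms gives h(s) = 6s^3 + 3s^2 - 6s + 6.
Evaluating at s = 5: h(5) = 801.

801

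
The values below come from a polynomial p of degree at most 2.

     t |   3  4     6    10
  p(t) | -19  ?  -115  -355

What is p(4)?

-43

The 3 known points determine the degree-2 polynomial uniquely.
Write p(t) = at^2 + bt + c. Substituting each data point gives a linear system:
  9a + 3b + c = -19
  36a + 6b + c = -115
  100a + 10b + c = -355
Solving the system yields a = -4, b = 4, c = 5.
So p(t) = -4t^2 + 4t + 5.
Then p(4) = -43.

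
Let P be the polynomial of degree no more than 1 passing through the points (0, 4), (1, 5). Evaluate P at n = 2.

6

Using the Lagrange interpolation formula with nodes 0, 1:
  L_0(n) = (n - 1) / -1
  L_1(n) = n / 1
Then P(n) = 4·L_0(n) + 5·L_1(n).
Expanding and collecting terms gives P(n) = n + 4.
Evaluating at n = 2: P(2) = 6.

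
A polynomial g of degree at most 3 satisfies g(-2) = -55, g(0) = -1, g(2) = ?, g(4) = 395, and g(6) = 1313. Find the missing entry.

The 4 known points determine the degree-3 polynomial uniquely.
Write g(s) = as^3 + bs^2 + cs + d. Substituting each data point gives a linear system:
  -8a + 4b - 2c + d = -55
  d = -1
  64a + 16b + 4c + d = 395
  216a + 36b + 6c + d = 1313
Solving the system yields a = 6, b = 0, c = 3, d = -1.
So g(s) = 6s³ + 3s - 1.
Then g(2) = 53.

53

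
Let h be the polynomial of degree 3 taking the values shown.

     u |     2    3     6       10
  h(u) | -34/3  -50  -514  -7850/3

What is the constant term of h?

0

Write h(u) = au^3 + bu^2 + cu + d. Substituting each data point gives a linear system:
  8a + 4b + 2c + d = -34/3
  27a + 9b + 3c + d = -50
  216a + 36b + 6c + d = -514
  1000a + 100b + 10c + d = -7850/3
Solving the system yields a = -3, b = 4, c = -5/3, d = 0.
So h(u) = -3u^3 + 4u^2 - (5/3)u.
The constant term is 0.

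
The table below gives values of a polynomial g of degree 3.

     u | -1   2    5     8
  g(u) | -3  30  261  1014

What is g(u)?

Write g(u) = au^3 + bu^2 + cu + d. Substituting each data point gives a linear system:
  -a + b - c + d = -3
  8a + 4b + 2c + d = 30
  125a + 25b + 5c + d = 261
  512a + 64b + 8c + d = 1014
Solving the system yields a = 2, b = -1, c = 6, d = 6.
So g(u) = 2u^3 - u^2 + 6u + 6.
Check: g(5) = 261. ✓

g(u) = 2u^3 - u^2 + 6u + 6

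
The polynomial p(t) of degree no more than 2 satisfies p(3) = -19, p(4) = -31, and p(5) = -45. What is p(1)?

-1

Forward differences of the values at t = 3, 4, 5:
  p  : -19  -31  -45
  Δ  : -12  -14
  Δ^2: -2
The second differences are constant, confirming degree 2.
Interpolating (Newton forward form) and evaluating at t = 1 gives p(1) = -1.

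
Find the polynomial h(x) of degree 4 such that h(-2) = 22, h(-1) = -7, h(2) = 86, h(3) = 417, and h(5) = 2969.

h(x) = 4x^4 + 4x^3 - x^2 - 6

Write h(x) = ax^4 + bx^3 + cx^2 + dx + e. Substituting each data point gives a linear system:
  16a - 8b + 4c - 2d + e = 22
  a - b + c - d + e = -7
  16a + 8b + 4c + 2d + e = 86
  81a + 27b + 9c + 3d + e = 417
  625a + 125b + 25c + 5d + e = 2969
Solving the system yields a = 4, b = 4, c = -1, d = 0, e = -6.
So h(x) = 4x^4 + 4x^3 - x^2 - 6.
Check: h(-2) = 22. ✓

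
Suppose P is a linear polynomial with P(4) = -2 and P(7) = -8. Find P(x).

Write P(x) = ax + b. Substituting each data point gives a linear system:
  4a + b = -2
  7a + b = -8
Solving the system yields a = -2, b = 6.
So P(x) = -2x + 6.
Check: P(7) = -8. ✓

P(x) = -2x + 6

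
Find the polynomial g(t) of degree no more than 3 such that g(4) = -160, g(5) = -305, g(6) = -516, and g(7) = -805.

g(t) = -2t^3 - 3t^2 + 4t

Using the Lagrange interpolation formula with nodes 4, 5, 6, 7:
  L_0(t) = (t - 5)(t - 6)(t - 7) / -6
  L_1(t) = (t - 4)(t - 6)(t - 7) / 2
  L_2(t) = (t - 4)(t - 5)(t - 7) / -2
  L_3(t) = (t - 4)(t - 5)(t - 6) / 6
Then g(t) = -160·L_0(t) - 305·L_1(t) - 516·L_2(t) - 805·L_3(t).
Expanding and collecting terms gives g(t) = -2t^3 - 3t^2 + 4t.
Check: g(5) = -305. ✓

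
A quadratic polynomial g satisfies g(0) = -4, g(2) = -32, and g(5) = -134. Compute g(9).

Write g(s) = as^2 + bs + c. Substituting each data point gives a linear system:
  c = -4
  4a + 2b + c = -32
  25a + 5b + c = -134
Solving the system yields a = -4, b = -6, c = -4.
So g(s) = -4s² - 6s - 4.
Then g(9) = -382.

-382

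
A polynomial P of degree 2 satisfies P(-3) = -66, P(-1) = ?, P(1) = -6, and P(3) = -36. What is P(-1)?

On equispaced nodes a degree-2 polynomial has vanishing third forward difference, so
  - P(-3) + 3·P(-1) - 3·P(1) + P(3) = 0.
Substituting the known values and solving for P(-1):
  3·P(-1) = -48
  P(-1) = -16.

-16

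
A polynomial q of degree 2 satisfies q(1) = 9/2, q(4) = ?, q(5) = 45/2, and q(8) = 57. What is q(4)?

15

The 3 known points determine the degree-2 polynomial uniquely.
Write q(u) = au^2 + bu + c. Substituting each data point gives a linear system:
  a + b + c = 9/2
  25a + 5b + c = 45/2
  64a + 8b + c = 57
Solving the system yields a = 1, b = -3/2, c = 5.
So q(u) = u^2 - (3/2)u + 5.
Then q(4) = 15.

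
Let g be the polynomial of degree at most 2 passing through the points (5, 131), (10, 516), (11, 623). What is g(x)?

Using the Lagrange interpolation formula with nodes 5, 10, 11:
  L_0(x) = (x - 10)(x - 11) / 30
  L_1(x) = (x - 5)(x - 11) / -5
  L_2(x) = (x - 5)(x - 10) / 6
Then g(x) = 131·L_0(x) + 516·L_1(x) + 623·L_2(x).
Expanding and collecting terms gives g(x) = 5x² + 2x - 4.
Check: g(5) = 131. ✓

g(x) = 5x^2 + 2x - 4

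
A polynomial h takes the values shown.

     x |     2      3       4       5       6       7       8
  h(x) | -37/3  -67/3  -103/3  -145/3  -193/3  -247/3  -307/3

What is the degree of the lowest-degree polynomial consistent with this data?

Forward differences of the values at x = 2, 3, 4, 5, 6, 7, 8:
  h  : -37/3  -67/3  -103/3  -145/3  -193/3  -247/3  -307/3
  Δ  : -10  -12  -14  -16  -18  -20
  Δ^2: -2  -2  -2  -2  -2
  Δ^3: 0  0  0  0
  Δ^4: 0  0  0
  Δ^5: 0  0
  Δ^6: 0
The second differences are constant (-2) and nonzero, while all higher differences vanish, so the minimal degree is 2.

2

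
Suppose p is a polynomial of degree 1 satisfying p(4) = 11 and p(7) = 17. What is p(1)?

Using the Lagrange interpolation formula with nodes 4, 7:
  L_0(t) = (t - 7) / -3
  L_1(t) = (t - 4) / 3
Then p(t) = 11·L_0(t) + 17·L_1(t).
Expanding and collecting terms gives p(t) = 2t + 3.
Evaluating at t = 1: p(1) = 5.

5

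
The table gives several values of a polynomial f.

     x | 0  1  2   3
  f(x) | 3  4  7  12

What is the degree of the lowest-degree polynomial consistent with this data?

2

Forward differences of the values at x = 0, 1, 2, 3:
  f  : 3  4  7  12
  Δ  : 1  3  5
  Δ^2: 2  2
  Δ^3: 0
The second differences are constant (2) and nonzero, while all higher differences vanish, so the minimal degree is 2.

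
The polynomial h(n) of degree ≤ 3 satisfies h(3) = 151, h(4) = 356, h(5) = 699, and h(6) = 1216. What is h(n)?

h(n) = 6n^3 - 3n^2 + 4n + 4

Write h(n) = an^3 + bn^2 + cn + d. Substituting each data point gives a linear system:
  27a + 9b + 3c + d = 151
  64a + 16b + 4c + d = 356
  125a + 25b + 5c + d = 699
  216a + 36b + 6c + d = 1216
Solving the system yields a = 6, b = -3, c = 4, d = 4.
So h(n) = 6n^3 - 3n^2 + 4n + 4.
Check: h(5) = 699. ✓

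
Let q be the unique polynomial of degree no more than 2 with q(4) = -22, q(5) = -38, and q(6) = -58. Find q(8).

-110

Forward differences of the values at x = 4, 5, 6:
  q  : -22  -38  -58
  Δ  : -16  -20
  Δ^2: -4
The second differences are constant, confirming degree 2.
Interpolating (Newton forward form) and evaluating at x = 8 gives q(8) = -110.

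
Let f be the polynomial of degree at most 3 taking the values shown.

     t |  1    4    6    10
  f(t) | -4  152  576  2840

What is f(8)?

1424

Using the Lagrange interpolation formula with nodes 1, 4, 6, 10:
  L_0(t) = (t - 4)(t - 6)(t - 10) / -135
  L_1(t) = (t - 1)(t - 6)(t - 10) / 36
  L_2(t) = (t - 1)(t - 4)(t - 10) / -40
  L_3(t) = (t - 1)(t - 4)(t - 6) / 216
Then f(t) = -4·L_0(t) + 152·L_1(t) + 576·L_2(t) + 2840·L_3(t).
Expanding and collecting terms gives f(t) = 3t^3 - t^2 - 6t.
Evaluating at t = 8: f(8) = 1424.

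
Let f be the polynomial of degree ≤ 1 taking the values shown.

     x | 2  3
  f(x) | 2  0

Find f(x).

f(x) = -2x + 6

Using the Lagrange interpolation formula with nodes 2, 3:
  L_0(x) = (x - 3) / -1
  L_1(x) = (x - 2) / 1
Then f(x) = 2·L_0(x) + 0·L_1(x).
Expanding and collecting terms gives f(x) = -2x + 6.
Check: f(2) = 2. ✓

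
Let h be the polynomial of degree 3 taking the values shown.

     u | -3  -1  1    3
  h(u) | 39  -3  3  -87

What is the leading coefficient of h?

-3

Write h(u) = au^3 + bu^2 + cu + d. Substituting each data point gives a linear system:
  -27a + 9b - 3c + d = 39
  -a + b - c + d = -3
  a + b + c + d = 3
  27a + 9b + 3c + d = -87
Solving the system yields a = -3, b = -3, c = 6, d = 3.
So h(u) = -3u^3 - 3u^2 + 6u + 3.
The leading coefficient is -3.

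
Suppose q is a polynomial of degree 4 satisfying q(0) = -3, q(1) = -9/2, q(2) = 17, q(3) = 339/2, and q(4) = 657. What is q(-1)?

Write q(n) = an^4 + bn^3 + cn^2 + dn + e. Substituting each data point gives a linear system:
  e = -3
  a + b + c + d + e = -9/2
  16a + 8b + 4c + 2d + e = 17
  81a + 27b + 9c + 3d + e = 339/2
  256a + 64b + 16c + 4d + e = 657
Solving the system yields a = 4, b = -6, c = 3/2, d = -1, e = -3.
So q(n) = 4n⁴ - 6n³ + (3/2)n² - n - 3.
Then q(-1) = 19/2.

19/2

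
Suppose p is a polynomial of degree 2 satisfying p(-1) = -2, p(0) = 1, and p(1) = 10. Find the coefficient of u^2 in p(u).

Write p(u) = au^2 + bu + c. Substituting each data point gives a linear system:
  a - b + c = -2
  c = 1
  a + b + c = 10
Solving the system yields a = 3, b = 6, c = 1.
So p(u) = 3u^2 + 6u + 1.
The leading coefficient is 3.

3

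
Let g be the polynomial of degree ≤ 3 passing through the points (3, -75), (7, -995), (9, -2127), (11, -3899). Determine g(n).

Using the Lagrange interpolation formula with nodes 3, 7, 9, 11:
  L_0(n) = (n - 7)(n - 9)(n - 11) / -192
  L_1(n) = (n - 3)(n - 9)(n - 11) / 32
  L_2(n) = (n - 3)(n - 7)(n - 11) / -24
  L_3(n) = (n - 3)(n - 7)(n - 9) / 64
Then g(n) = -75·L_0(n) - 995·L_1(n) - 2127·L_2(n) - 3899·L_3(n).
Expanding and collecting terms gives g(n) = -3n^3 + n^2 - 3n + 6.
Check: g(7) = -995. ✓

g(n) = -3n^3 + n^2 - 3n + 6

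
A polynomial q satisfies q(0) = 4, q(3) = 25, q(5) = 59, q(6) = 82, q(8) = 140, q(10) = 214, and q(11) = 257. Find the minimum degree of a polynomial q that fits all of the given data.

Divided differences on the nodes 0, 3, 5, 6, 8, 10, 11:
  order 0: 4  25  59  82  140  214  257
  order 1: 7  17  23  29  37  43
  order 2: 2  2  2  2  2
  order 3: 0  0  0  0
  order 4: 0  0  0
  order 5: 0  0
  order 6: 0
The order-2 divided differences are all 2 (nonzero) and every higher order vanishes, so the data lies on a polynomial of degree exactly 2.

2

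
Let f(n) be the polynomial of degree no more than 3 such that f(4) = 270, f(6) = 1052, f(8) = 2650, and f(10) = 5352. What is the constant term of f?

2

Write f(n) = an^3 + bn^2 + cn + d. Substituting each data point gives a linear system:
  64a + 16b + 4c + d = 270
  216a + 36b + 6c + d = 1052
  512a + 64b + 8c + d = 2650
  1000a + 100b + 10c + d = 5352
Solving the system yields a = 6, b = -6, c = -5, d = 2.
So f(n) = 6n³ - 6n² - 5n + 2.
The constant term is 2.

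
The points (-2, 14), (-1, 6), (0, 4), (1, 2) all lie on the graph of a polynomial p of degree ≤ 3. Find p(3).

Write p(s) = as^3 + bs^2 + cs + d. Substituting each data point gives a linear system:
  -8a + 4b - 2c + d = 14
  -a + b - c + d = 6
  d = 4
  a + b + c + d = 2
Solving the system yields a = -1, b = 0, c = -1, d = 4.
So p(s) = -s³ - s + 4.
Then p(3) = -26.

-26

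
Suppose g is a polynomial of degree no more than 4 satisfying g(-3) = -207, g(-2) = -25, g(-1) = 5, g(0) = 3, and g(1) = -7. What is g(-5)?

-1987

Using the Lagrange interpolation formula with nodes -3, -2, -1, 0, 1:
  L_0(t) = (t + 2)(t + 1)t(t - 1) / 24
  L_1(t) = (t + 3)(t + 1)t(t - 1) / -6
  L_2(t) = (t + 3)(t + 2)t(t - 1) / 4
  L_3(t) = (t + 3)(t + 2)(t + 1)(t - 1) / -6
  L_4(t) = (t + 3)(t + 2)(t + 1)t / 24
Then g(t) = -207·L_0(t) - 25·L_1(t) + 5·L_2(t) + 3·L_3(t) - 7·L_4(t).
Expanding and collecting terms gives g(t) = -4t^4 - 4t^3 - 2t + 3.
Evaluating at t = -5: g(-5) = -1987.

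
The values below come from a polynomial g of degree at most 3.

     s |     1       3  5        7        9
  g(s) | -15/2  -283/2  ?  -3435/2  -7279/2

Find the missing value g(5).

The 4 known points determine the degree-3 polynomial uniquely.
Write g(s) = as^3 + bs^2 + cs + d. Substituting each data point gives a linear system:
  a + b + c + d = -15/2
  27a + 9b + 3c + d = -283/2
  343a + 49b + 7c + d = -3435/2
  729a + 81b + 9c + d = -7279/2
Solving the system yields a = -5, b = 1/2, c = -4, d = 1.
So g(s) = -5s^3 + (1/2)s^2 - 4s + 1.
Then g(5) = -1263/2.

-1263/2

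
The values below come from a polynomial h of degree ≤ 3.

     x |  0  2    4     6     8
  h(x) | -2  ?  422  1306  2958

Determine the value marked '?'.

66

On equispaced nodes a degree-3 polynomial has vanishing fourth forward difference, so
  h(0) - 4·h(2) + 6·h(4) - 4·h(6) + h(8) = 0.
Substituting the known values and solving for h(2):
  -4·h(2) = -264
  h(2) = 66.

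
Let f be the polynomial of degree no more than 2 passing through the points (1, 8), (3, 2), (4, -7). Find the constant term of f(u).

5

Write f(u) = au^2 + bu + c. Substituting each data point gives a linear system:
  a + b + c = 8
  9a + 3b + c = 2
  16a + 4b + c = -7
Solving the system yields a = -2, b = 5, c = 5.
So f(u) = -2u² + 5u + 5.
The constant term is 5.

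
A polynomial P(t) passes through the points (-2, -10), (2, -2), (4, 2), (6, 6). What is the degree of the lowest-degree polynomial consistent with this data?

Divided differences on the nodes -2, 2, 4, 6:
  order 0: -10  -2  2  6
  order 1: 2  2  2
  order 2: 0  0
  order 3: 0
The order-1 divided differences are all 2 (nonzero) and every higher order vanishes, so the data lies on a polynomial of degree exactly 1.

1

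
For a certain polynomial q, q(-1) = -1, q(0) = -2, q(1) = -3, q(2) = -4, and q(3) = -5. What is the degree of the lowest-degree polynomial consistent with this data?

1

Forward differences of the values at n = -1, 0, 1, 2, 3:
  q  : -1  -2  -3  -4  -5
  Δ  : -1  -1  -1  -1
  Δ^2: 0  0  0
  Δ^3: 0  0
  Δ^4: 0
The first differences are constant (-1) and nonzero, while all higher differences vanish, so the minimal degree is 1.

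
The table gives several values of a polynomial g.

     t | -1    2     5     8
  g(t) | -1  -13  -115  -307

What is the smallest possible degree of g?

2

Forward differences of the values at t = -1, 2, 5, 8:
  g  : -1  -13  -115  -307
  Δ  : -12  -102  -192
  Δ^2: -90  -90
  Δ^3: 0
The second differences are constant (-90) and nonzero, while all higher differences vanish, so the minimal degree is 2.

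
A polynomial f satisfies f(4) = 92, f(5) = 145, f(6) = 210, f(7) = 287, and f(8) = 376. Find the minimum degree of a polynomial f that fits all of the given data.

Forward differences of the values at s = 4, 5, 6, 7, 8:
  f  : 92  145  210  287  376
  Δ  : 53  65  77  89
  Δ^2: 12  12  12
  Δ^3: 0  0
  Δ^4: 0
The second differences are constant (12) and nonzero, while all higher differences vanish, so the minimal degree is 2.

2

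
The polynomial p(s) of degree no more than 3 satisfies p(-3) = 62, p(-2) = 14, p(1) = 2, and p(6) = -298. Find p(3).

-16

Using the Lagrange interpolation formula with nodes -3, -2, 1, 6:
  L_0(s) = (s + 2)(s - 1)(s - 6) / -36
  L_1(s) = (s + 3)(s - 1)(s - 6) / 24
  L_2(s) = (s + 3)(s + 2)(s - 6) / -60
  L_3(s) = (s + 3)(s + 2)(s - 1) / 360
Then p(s) = 62·L_0(s) + 14·L_1(s) + 2·L_2(s) - 298·L_3(s).
Expanding and collecting terms gives p(s) = -2s^3 + 3s^2 + 5s - 4.
Evaluating at s = 3: p(3) = -16.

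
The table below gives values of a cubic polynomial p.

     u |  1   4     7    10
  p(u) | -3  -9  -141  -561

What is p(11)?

-793

Write p(u) = au^3 + bu^2 + cu + d. Substituting each data point gives a linear system:
  a + b + c + d = -3
  64a + 16b + 4c + d = -9
  343a + 49b + 7c + d = -141
  1000a + 100b + 10c + d = -561
Solving the system yields a = -1, b = 5, c = -6, d = -1.
So p(u) = -u^3 + 5u^2 - 6u - 1.
Then p(11) = -793.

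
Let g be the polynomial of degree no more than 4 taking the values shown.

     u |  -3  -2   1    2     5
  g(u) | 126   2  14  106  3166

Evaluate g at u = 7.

Write g(u) = au^4 + bu^3 + cu^2 + du + e. Substituting each data point gives a linear system:
  81a - 27b + 9c - 3d + e = 126
  16a - 8b + 4c - 2d + e = 2
  a + b + c + d + e = 14
  16a + 8b + 4c + 2d + e = 106
  625a + 125b + 25c + 5d + e = 3166
Solving the system yields a = 4, b = 6, c = -4, d = 2, e = 6.
So g(u) = 4u^4 + 6u^3 - 4u^2 + 2u + 6.
Then g(7) = 11486.

11486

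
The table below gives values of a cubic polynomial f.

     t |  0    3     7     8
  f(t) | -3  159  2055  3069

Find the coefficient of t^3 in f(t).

Write f(t) = at^3 + bt^2 + ct + d. Substituting each data point gives a linear system:
  d = -3
  27a + 9b + 3c + d = 159
  343a + 49b + 7c + d = 2055
  512a + 64b + 8c + d = 3069
Solving the system yields a = 6, b = 0, c = 0, d = -3.
So f(t) = 6t^3 - 3.
The leading coefficient is 6.

6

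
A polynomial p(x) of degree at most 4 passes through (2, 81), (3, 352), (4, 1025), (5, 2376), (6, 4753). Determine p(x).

p(x) = 3x^4 + 4x^3 + 1

Write p(x) = ax^4 + bx^3 + cx^2 + dx + e. Substituting each data point gives a linear system:
  16a + 8b + 4c + 2d + e = 81
  81a + 27b + 9c + 3d + e = 352
  256a + 64b + 16c + 4d + e = 1025
  625a + 125b + 25c + 5d + e = 2376
  1296a + 216b + 36c + 6d + e = 4753
Solving the system yields a = 3, b = 4, c = 0, d = 0, e = 1.
So p(x) = 3x⁴ + 4x³ + 1.
Check: p(4) = 1025. ✓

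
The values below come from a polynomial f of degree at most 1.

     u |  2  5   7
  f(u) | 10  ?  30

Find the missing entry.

The 2 known points determine the degree-1 polynomial uniquely.
Write f(u) = au + b. Substituting each data point gives a linear system:
  2a + b = 10
  7a + b = 30
Solving the system yields a = 4, b = 2.
So f(u) = 4u + 2.
Then f(5) = 22.

22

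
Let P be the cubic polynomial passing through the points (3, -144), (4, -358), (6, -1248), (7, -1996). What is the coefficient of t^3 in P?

-6

Write P(t) = at^3 + bt^2 + ct + d. Substituting each data point gives a linear system:
  27a + 9b + 3c + d = -144
  64a + 16b + 4c + d = -358
  216a + 36b + 6c + d = -1248
  343a + 49b + 7c + d = -1996
Solving the system yields a = -6, b = 1, c = 1, d = 6.
So P(t) = -6t^3 + t^2 + t + 6.
The leading coefficient is -6.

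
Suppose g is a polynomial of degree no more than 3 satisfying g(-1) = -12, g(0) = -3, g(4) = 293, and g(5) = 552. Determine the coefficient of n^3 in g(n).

4

Write g(n) = an^3 + bn^2 + cn + d. Substituting each data point gives a linear system:
  -a + b - c + d = -12
  d = -3
  64a + 16b + 4c + d = 293
  125a + 25b + 5c + d = 552
Solving the system yields a = 4, b = 1, c = 6, d = -3.
So g(n) = 4n^3 + n^2 + 6n - 3.
The leading coefficient is 4.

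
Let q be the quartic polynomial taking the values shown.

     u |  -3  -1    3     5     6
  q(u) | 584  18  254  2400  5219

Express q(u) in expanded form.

Write q(u) = au^4 + bu^3 + cu^2 + du + e. Substituting each data point gives a linear system:
  81a - 27b + 9c - 3d + e = 584
  a - b + c - d + e = 18
  81a + 27b + 9c + 3d + e = 254
  625a + 125b + 25c + 5d + e = 2400
  1296a + 216b + 36c + 6d + e = 5219
Solving the system yields a = 5, b = -6, c = 1, d = -1, e = 5.
So q(u) = 5u^4 - 6u^3 + u^2 - u + 5.
Check: q(3) = 254. ✓

q(u) = 5u^4 - 6u^3 + u^2 - u + 5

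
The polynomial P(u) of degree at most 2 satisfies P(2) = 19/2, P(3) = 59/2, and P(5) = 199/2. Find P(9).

719/2

Write P(u) = au^2 + bu + c. Substituting each data point gives a linear system:
  4a + 2b + c = 19/2
  9a + 3b + c = 59/2
  25a + 5b + c = 199/2
Solving the system yields a = 5, b = -5, c = -1/2.
So P(u) = 5u^2 - 5u - 1/2.
Then P(9) = 719/2.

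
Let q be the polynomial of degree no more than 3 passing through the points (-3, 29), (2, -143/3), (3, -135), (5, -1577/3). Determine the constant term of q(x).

1

Write q(x) = ax^3 + bx^2 + cx + d. Substituting each data point gives a linear system:
  -27a + 9b - 3c + d = 29
  8a + 4b + 2c + d = -143/3
  27a + 9b + 3c + d = -135
  125a + 25b + 5c + d = -1577/3
Solving the system yields a = -3, b = -6, c = -1/3, d = 1.
So q(x) = -3x^3 - 6x^2 - (1/3)x + 1.
The constant term is 1.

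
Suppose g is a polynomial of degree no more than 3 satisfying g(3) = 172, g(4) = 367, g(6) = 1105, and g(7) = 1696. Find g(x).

Write g(x) = ax^3 + bx^2 + cx + d. Substituting each data point gives a linear system:
  27a + 9b + 3c + d = 172
  64a + 16b + 4c + d = 367
  216a + 36b + 6c + d = 1105
  343a + 49b + 7c + d = 1696
Solving the system yields a = 4, b = 6, c = 5, d = -5.
So g(x) = 4x³ + 6x² + 5x - 5.
Check: g(7) = 1696. ✓

g(x) = 4x^3 + 6x^2 + 5x - 5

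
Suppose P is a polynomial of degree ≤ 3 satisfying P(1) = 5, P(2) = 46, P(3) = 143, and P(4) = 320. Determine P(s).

P(s) = 4s^3 + 4s^2 + s - 4

Write P(s) = as^3 + bs^2 + cs + d. Substituting each data point gives a linear system:
  a + b + c + d = 5
  8a + 4b + 2c + d = 46
  27a + 9b + 3c + d = 143
  64a + 16b + 4c + d = 320
Solving the system yields a = 4, b = 4, c = 1, d = -4.
So P(s) = 4s³ + 4s² + s - 4.
Check: P(1) = 5. ✓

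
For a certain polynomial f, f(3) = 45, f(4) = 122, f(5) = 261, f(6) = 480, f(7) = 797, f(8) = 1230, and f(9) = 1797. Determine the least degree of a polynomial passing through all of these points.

Forward differences of the values at x = 3, 4, 5, 6, 7, 8, 9:
  f  : 45  122  261  480  797  1230  1797
  Δ  : 77  139  219  317  433  567
  Δ^2: 62  80  98  116  134
  Δ^3: 18  18  18  18
  Δ^4: 0  0  0
  Δ^5: 0  0
  Δ^6: 0
The third differences are constant (18) and nonzero, while all higher differences vanish, so the minimal degree is 3.

3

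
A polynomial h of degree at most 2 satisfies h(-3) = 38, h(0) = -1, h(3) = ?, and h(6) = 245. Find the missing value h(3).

On equispaced nodes a degree-2 polynomial has vanishing third forward difference, so
  - h(-3) + 3·h(0) - 3·h(3) + h(6) = 0.
Substituting the known values and solving for h(3):
  -3·h(3) = -204
  h(3) = 68.

68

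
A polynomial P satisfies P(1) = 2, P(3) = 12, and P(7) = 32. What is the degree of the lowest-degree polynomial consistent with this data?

1

Divided differences on the nodes 1, 3, 7:
  order 0: 2  12  32
  order 1: 5  5
  order 2: 0
The order-1 divided differences are all 5 (nonzero) and every higher order vanishes, so the data lies on a polynomial of degree exactly 1.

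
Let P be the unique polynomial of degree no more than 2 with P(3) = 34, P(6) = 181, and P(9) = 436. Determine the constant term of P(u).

Write P(u) = au^2 + bu + c. Substituting each data point gives a linear system:
  9a + 3b + c = 34
  36a + 6b + c = 181
  81a + 9b + c = 436
Solving the system yields a = 6, b = -5, c = -5.
So P(u) = 6u^2 - 5u - 5.
The constant term is -5.

-5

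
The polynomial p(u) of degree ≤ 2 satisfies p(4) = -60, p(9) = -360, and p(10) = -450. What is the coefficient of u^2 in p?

Write p(u) = au^2 + bu + c. Substituting each data point gives a linear system:
  16a + 4b + c = -60
  81a + 9b + c = -360
  100a + 10b + c = -450
Solving the system yields a = -5, b = 5, c = 0.
So p(u) = -5u^2 + 5u.
The leading coefficient is -5.

-5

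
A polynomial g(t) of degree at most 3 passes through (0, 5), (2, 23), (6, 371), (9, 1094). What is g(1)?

Using the Lagrange interpolation formula with nodes 0, 2, 6, 9:
  L_0(t) = (t - 2)(t - 6)(t - 9) / -108
  L_1(t) = t(t - 6)(t - 9) / 56
  L_2(t) = t(t - 2)(t - 9) / -72
  L_3(t) = t(t - 2)(t - 6) / 189
Then g(t) = 5·L_0(t) + 23·L_1(t) + 371·L_2(t) + 1094·L_3(t).
Expanding and collecting terms gives g(t) = t^3 + 5t^2 - 5t + 5.
Evaluating at t = 1: g(1) = 6.

6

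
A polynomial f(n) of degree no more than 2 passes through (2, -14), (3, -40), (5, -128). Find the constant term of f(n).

Write f(n) = an^2 + bn + c. Substituting each data point gives a linear system:
  4a + 2b + c = -14
  9a + 3b + c = -40
  25a + 5b + c = -128
Solving the system yields a = -6, b = 4, c = 2.
So f(n) = -6n^2 + 4n + 2.
The constant term is 2.

2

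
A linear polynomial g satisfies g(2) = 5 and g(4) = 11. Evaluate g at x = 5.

14

Write g(x) = ax + b. Substituting each data point gives a linear system:
  2a + b = 5
  4a + b = 11
Solving the system yields a = 3, b = -1.
So g(x) = 3x - 1.
Then g(5) = 14.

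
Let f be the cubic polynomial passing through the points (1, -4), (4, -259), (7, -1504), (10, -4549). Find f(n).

Write f(n) = an^3 + bn^2 + cn + d. Substituting each data point gives a linear system:
  a + b + c + d = -4
  64a + 16b + 4c + d = -259
  343a + 49b + 7c + d = -1504
  1000a + 100b + 10c + d = -4549
Solving the system yields a = -5, b = 5, c = -5, d = 1.
So f(n) = -5n^3 + 5n^2 - 5n + 1.
Check: f(4) = -259. ✓

f(n) = -5n^3 + 5n^2 - 5n + 1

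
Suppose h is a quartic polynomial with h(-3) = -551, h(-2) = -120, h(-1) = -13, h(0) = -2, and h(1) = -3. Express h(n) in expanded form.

Write h(n) = an^4 + bn^3 + cn^2 + dn + e. Substituting each data point gives a linear system:
  81a - 27b + 9c - 3d + e = -551
  16a - 8b + 4c - 2d + e = -120
  a - b + c - d + e = -13
  e = -2
  a + b + c + d + e = -3
Solving the system yields a = -6, b = 2, c = 0, d = 3, e = -2.
So h(n) = -6n^4 + 2n^3 + 3n - 2.
Check: h(-2) = -120. ✓

h(n) = -6n^4 + 2n^3 + 3n - 2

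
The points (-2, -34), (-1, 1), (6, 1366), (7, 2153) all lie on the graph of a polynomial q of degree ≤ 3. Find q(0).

4

Using the Lagrange interpolation formula with nodes -2, -1, 6, 7:
  L_0(s) = (s + 1)(s - 6)(s - 7) / -72
  L_1(s) = (s + 2)(s - 6)(s - 7) / 56
  L_2(s) = (s + 2)(s + 1)(s - 7) / -56
  L_3(s) = (s + 2)(s + 1)(s - 6) / 72
Then q(s) = -34·L_0(s) + 1·L_1(s) + 1366·L_2(s) + 2153·L_3(s).
Expanding and collecting terms gives q(s) = 6s^3 + 2s^2 - s + 4.
Evaluating at s = 0: q(0) = 4.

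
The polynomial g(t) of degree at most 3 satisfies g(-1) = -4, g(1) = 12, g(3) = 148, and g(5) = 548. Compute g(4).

Using the Lagrange interpolation formula with nodes -1, 1, 3, 5:
  L_0(t) = (t - 1)(t - 3)(t - 5) / -48
  L_1(t) = (t + 1)(t - 3)(t - 5) / 16
  L_2(t) = (t + 1)(t - 1)(t - 5) / -16
  L_3(t) = (t + 1)(t - 1)(t - 3) / 48
Then g(t) = -4·L_0(t) + 12·L_1(t) + 148·L_2(t) + 548·L_3(t).
Expanding and collecting terms gives g(t) = 3t^3 + 6t^2 + 5t - 2.
Evaluating at t = 4: g(4) = 306.

306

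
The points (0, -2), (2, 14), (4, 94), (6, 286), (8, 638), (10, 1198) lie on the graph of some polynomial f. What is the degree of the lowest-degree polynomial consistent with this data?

Forward differences of the values at t = 0, 2, 4, 6, 8, 10:
  f  : -2  14  94  286  638  1198
  Δ  : 16  80  192  352  560
  Δ^2: 64  112  160  208
  Δ^3: 48  48  48
  Δ^4: 0  0
  Δ^5: 0
The third differences are constant (48) and nonzero, while all higher differences vanish, so the minimal degree is 3.

3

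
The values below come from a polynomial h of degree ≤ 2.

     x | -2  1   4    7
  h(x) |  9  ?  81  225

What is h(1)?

9

The 3 known points determine the degree-2 polynomial uniquely.
Write h(x) = ax^2 + bx + c. Substituting each data point gives a linear system:
  4a - 2b + c = 9
  16a + 4b + c = 81
  49a + 7b + c = 225
Solving the system yields a = 4, b = 4, c = 1.
So h(x) = 4x^2 + 4x + 1.
Then h(1) = 9.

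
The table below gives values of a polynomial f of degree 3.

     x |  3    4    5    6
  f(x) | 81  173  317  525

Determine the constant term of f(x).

-3

Write f(x) = ax^3 + bx^2 + cx + d. Substituting each data point gives a linear system:
  27a + 9b + 3c + d = 81
  64a + 16b + 4c + d = 173
  125a + 25b + 5c + d = 317
  216a + 36b + 6c + d = 525
Solving the system yields a = 2, b = 2, c = 4, d = -3.
So f(x) = 2x^3 + 2x^2 + 4x - 3.
The constant term is -3.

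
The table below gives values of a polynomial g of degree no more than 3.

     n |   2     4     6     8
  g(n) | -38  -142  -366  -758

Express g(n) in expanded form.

Write g(n) = an^3 + bn^2 + cn + d. Substituting each data point gives a linear system:
  8a + 4b + 2c + d = -38
  64a + 16b + 4c + d = -142
  216a + 36b + 6c + d = -366
  512a + 64b + 8c + d = -758
Solving the system yields a = -1, b = -3, c = -6, d = -6.
So g(n) = -n³ - 3n² - 6n - 6.
Check: g(2) = -38. ✓

g(n) = -n^3 - 3n^2 - 6n - 6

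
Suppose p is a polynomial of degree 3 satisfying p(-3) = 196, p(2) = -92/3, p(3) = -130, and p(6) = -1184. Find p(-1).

46/3

Write p(t) = at^3 + bt^2 + ct + d. Substituting each data point gives a linear system:
  -27a + 9b - 3c + d = 196
  8a + 4b + 2c + d = -92/3
  27a + 9b + 3c + d = -130
  216a + 36b + 6c + d = -1184
Solving the system yields a = -6, b = 3, c = -1/3, d = 6.
So p(t) = -6t^3 + 3t^2 - (1/3)t + 6.
Then p(-1) = 46/3.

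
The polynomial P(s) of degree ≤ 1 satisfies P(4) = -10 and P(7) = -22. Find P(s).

Write P(s) = as + b. Substituting each data point gives a linear system:
  4a + b = -10
  7a + b = -22
Solving the system yields a = -4, b = 6.
So P(s) = -4s + 6.
Check: P(7) = -22. ✓

P(s) = -4s + 6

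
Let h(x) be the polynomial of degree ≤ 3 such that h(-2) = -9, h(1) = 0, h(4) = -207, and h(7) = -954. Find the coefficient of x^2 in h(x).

-6

Write h(x) = ax^3 + bx^2 + cx + d. Substituting each data point gives a linear system:
  -8a + 4b - 2c + d = -9
  a + b + c + d = 0
  64a + 16b + 4c + d = -207
  343a + 49b + 7c + d = -954
Solving the system yields a = -2, b = -6, c = 3, d = 5.
So h(x) = -2x^3 - 6x^2 + 3x + 5.
The coefficient of x^2 is -6.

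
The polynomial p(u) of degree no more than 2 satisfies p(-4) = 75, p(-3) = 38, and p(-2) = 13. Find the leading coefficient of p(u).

6

Write p(u) = au^2 + bu + c. Substituting each data point gives a linear system:
  16a - 4b + c = 75
  9a - 3b + c = 38
  4a - 2b + c = 13
Solving the system yields a = 6, b = 5, c = -1.
So p(u) = 6u^2 + 5u - 1.
The leading coefficient is 6.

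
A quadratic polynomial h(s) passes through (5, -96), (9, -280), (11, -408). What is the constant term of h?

Write h(s) = as^2 + bs + c. Substituting each data point gives a linear system:
  25a + 5b + c = -96
  81a + 9b + c = -280
  121a + 11b + c = -408
Solving the system yields a = -3, b = -4, c = -1.
So h(s) = -3s^2 - 4s - 1.
The constant term is -1.

-1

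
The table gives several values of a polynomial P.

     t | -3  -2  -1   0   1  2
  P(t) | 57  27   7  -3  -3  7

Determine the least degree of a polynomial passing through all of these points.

Forward differences of the values at t = -3, -2, -1, 0, 1, 2:
  P  : 57  27  7  -3  -3  7
  Δ  : -30  -20  -10  0  10
  Δ^2: 10  10  10  10
  Δ^3: 0  0  0
  Δ^4: 0  0
  Δ^5: 0
The second differences are constant (10) and nonzero, while all higher differences vanish, so the minimal degree is 2.

2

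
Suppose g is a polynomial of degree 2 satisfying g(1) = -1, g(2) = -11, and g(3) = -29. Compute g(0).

Forward differences of the values at t = 1, 2, 3:
  g  : -1  -11  -29
  Δ  : -10  -18
  Δ^2: -8
The second differences are constant, confirming degree 2.
Interpolating (Newton forward form) and evaluating at t = 0 gives g(0) = 1.

1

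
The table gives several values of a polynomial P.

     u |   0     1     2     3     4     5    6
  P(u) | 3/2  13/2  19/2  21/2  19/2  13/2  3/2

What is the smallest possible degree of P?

Forward differences of the values at u = 0, 1, 2, 3, 4, 5, 6:
  P  : 3/2  13/2  19/2  21/2  19/2  13/2  3/2
  Δ  : 5  3  1  -1  -3  -5
  Δ^2: -2  -2  -2  -2  -2
  Δ^3: 0  0  0  0
  Δ^4: 0  0  0
  Δ^5: 0  0
  Δ^6: 0
The second differences are constant (-2) and nonzero, while all higher differences vanish, so the minimal degree is 2.

2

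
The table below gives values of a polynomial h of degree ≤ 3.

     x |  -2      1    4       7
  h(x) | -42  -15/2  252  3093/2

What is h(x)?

h(x) = 5x^3 - (5/2)x^2 - 6x - 4

Using the Lagrange interpolation formula with nodes -2, 1, 4, 7:
  L_0(x) = (x - 1)(x - 4)(x - 7) / -162
  L_1(x) = (x + 2)(x - 4)(x - 7) / 54
  L_2(x) = (x + 2)(x - 1)(x - 7) / -54
  L_3(x) = (x + 2)(x - 1)(x - 4) / 162
Then h(x) = -42·L_0(x) - 15/2·L_1(x) + 252·L_2(x) + 3093/2·L_3(x).
Expanding and collecting terms gives h(x) = 5x^3 - (5/2)x^2 - 6x - 4.
Check: h(7) = 3093/2. ✓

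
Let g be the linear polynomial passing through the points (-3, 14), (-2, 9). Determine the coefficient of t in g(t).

-5

Write g(t) = at + b. Substituting each data point gives a linear system:
  -3a + b = 14
  -2a + b = 9
Solving the system yields a = -5, b = -1.
So g(t) = -5t - 1.
The leading coefficient is -5.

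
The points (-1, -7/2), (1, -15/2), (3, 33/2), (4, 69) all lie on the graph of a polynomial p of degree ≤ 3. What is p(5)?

329/2

Using the Lagrange interpolation formula with nodes -1, 1, 3, 4:
  L_0(u) = (u - 1)(u - 3)(u - 4) / -40
  L_1(u) = (u + 1)(u - 3)(u - 4) / 12
  L_2(u) = (u + 1)(u - 1)(u - 4) / -8
  L_3(u) = (u + 1)(u - 1)(u - 3) / 15
Then p(u) = -7/2·L_0(u) - 15/2·L_1(u) + 33/2·L_2(u) + 69·L_3(u).
Expanding and collecting terms gives p(u) = 2u^3 - (5/2)u^2 - 4u - 3.
Evaluating at u = 5: p(5) = 329/2.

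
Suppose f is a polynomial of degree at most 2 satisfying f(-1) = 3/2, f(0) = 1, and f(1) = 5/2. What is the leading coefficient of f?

Write f(s) = as^2 + bs + c. Substituting each data point gives a linear system:
  a - b + c = 3/2
  c = 1
  a + b + c = 5/2
Solving the system yields a = 1, b = 1/2, c = 1.
So f(s) = s^2 + (1/2)s + 1.
The leading coefficient is 1.

1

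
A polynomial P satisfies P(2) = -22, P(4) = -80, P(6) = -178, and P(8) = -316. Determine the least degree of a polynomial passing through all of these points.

2

Forward differences of the values at s = 2, 4, 6, 8:
  P  : -22  -80  -178  -316
  Δ  : -58  -98  -138
  Δ^2: -40  -40
  Δ^3: 0
The second differences are constant (-40) and nonzero, while all higher differences vanish, so the minimal degree is 2.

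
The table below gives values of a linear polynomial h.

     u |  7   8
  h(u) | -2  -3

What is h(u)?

Write h(u) = au + b. Substituting each data point gives a linear system:
  7a + b = -2
  8a + b = -3
Solving the system yields a = -1, b = 5.
So h(u) = -u + 5.
Check: h(8) = -3. ✓

h(u) = -u + 5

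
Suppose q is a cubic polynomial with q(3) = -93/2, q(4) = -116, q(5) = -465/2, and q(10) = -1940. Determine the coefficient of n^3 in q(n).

-2

Write q(n) = an^3 + bn^2 + cn + d. Substituting each data point gives a linear system:
  27a + 9b + 3c + d = -93/2
  64a + 16b + 4c + d = -116
  125a + 25b + 5c + d = -465/2
  1000a + 100b + 10c + d = -1940
Solving the system yields a = -2, b = 1/2, c = 1, d = 0.
So q(n) = -2n^3 + (1/2)n^2 + n.
The leading coefficient is -2.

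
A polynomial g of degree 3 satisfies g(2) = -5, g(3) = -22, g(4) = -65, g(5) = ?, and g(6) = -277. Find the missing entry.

-146

The 4 known points determine the degree-3 polynomial uniquely.
Write g(u) = au^3 + bu^2 + cu + d. Substituting each data point gives a linear system:
  8a + 4b + 2c + d = -5
  27a + 9b + 3c + d = -22
  64a + 16b + 4c + d = -65
  216a + 36b + 6c + d = -277
Solving the system yields a = -2, b = 5, c = -4, d = -1.
So g(u) = -2u³ + 5u² - 4u - 1.
Then g(5) = -146.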